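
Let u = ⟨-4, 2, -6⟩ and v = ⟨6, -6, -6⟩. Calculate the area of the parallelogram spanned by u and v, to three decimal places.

77.769

i: 2·(-6) - (-6)·(-6) = -12 - 36 = -48
j: (-6)·6 - (-4)·(-6) = -36 - 24 = -60
k: (-4)·(-6) - 2·6 = 24 - 12 = 12
u × v = (-48, -60, 12)
|u × v| = √((-48)² + (-60)² + 12²) = √6048 ≈ 77.7689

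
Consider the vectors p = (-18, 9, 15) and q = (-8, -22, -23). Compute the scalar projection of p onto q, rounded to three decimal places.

-12.158

p · q = (-18)·(-8) + 9·(-22) + 15·(-23) = 144 - 198 - 345 = -399
|q| = √(64 + 484 + 529) = √1077 ≈ 32.8177
comp_q p = -399 / √1077 ≈ -12.158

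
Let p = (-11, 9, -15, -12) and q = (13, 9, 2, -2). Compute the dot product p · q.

-68

p · q = (-11)·13 + 9·9 + (-15)·2 + (-12)·(-2) = -143 + 81 - 30 + 24 = -68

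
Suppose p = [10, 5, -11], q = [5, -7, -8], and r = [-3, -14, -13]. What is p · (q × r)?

1236

q × r:
i: (-7)·(-13) - (-8)·(-14) = 91 - 112 = -21
j: (-8)·(-3) - 5·(-13) = 24 - (-65) = 89
k: 5·(-14) - (-7)·(-3) = -70 - 21 = -91
q × r = (-21, 89, -91)
p · (q × r) = 10·(-21) + 5·89 + (-11)·(-91) = -210 + 445 + 1001 = 1236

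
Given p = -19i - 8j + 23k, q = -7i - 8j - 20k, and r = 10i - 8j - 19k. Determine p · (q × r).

q × r:
i: (-8)·(-19) - (-20)·(-8) = 152 - 160 = -8
j: (-20)·10 - (-7)·(-19) = -200 - 133 = -333
k: (-7)·(-8) - (-8)·10 = 56 - (-80) = 136
q × r = (-8, -333, 136)
p · (q × r) = (-19)·(-8) + (-8)·(-333) + 23·136 = 152 + 2664 + 3128 = 5944

5944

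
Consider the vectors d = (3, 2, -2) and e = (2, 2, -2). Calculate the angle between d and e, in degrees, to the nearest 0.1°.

11.4

d · e = 3·2 + 2·2 + (-2)·(-2) = 6 + 4 + 4 = 14
|d|² = 9 + 4 + 4 = 17,  |d| = √17 ≈ 4.123106
|e|² = 4 + 4 + 4 = 12,  |e| = √12 ≈ 3.464102
cos θ = 14 / (4.123106 · 3.464102) ≈ 0.98020
θ = arccos(0.98020) ≈ 11.4°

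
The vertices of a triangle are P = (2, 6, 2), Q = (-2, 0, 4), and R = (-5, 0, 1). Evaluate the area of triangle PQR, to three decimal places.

15.588

PQ = (-4, -6, 2),  PR = (-7, -6, -1)
i: (-6)·(-1) - 2·(-6) = 6 - (-12) = 18
j: 2·(-7) - (-4)·(-1) = -14 - 4 = -18
k: (-4)·(-6) - (-6)·(-7) = 24 - 42 = -18
PQ × PR = (18, -18, -18)
|PQ × PR| = √972 ≈ 31.1769
area = ½ · 31.1769 ≈ 15.588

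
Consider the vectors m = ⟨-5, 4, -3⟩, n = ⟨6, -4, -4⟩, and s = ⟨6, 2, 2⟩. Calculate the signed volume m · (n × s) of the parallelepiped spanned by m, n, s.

-252

n × s:
i: (-4)·2 - (-4)·2 = -8 - (-8) = 0
j: (-4)·6 - 6·2 = -24 - 12 = -36
k: 6·2 - (-4)·6 = 12 - (-24) = 36
n × s = (0, -36, 36)
m · (n × s) = (-5)·0 + 4·(-36) + (-3)·36 = 0 - 144 - 108 = -252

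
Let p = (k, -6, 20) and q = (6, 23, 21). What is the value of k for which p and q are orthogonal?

-47

p · q = k·6 + (-6)·23 + 20·21 = 282 + 6k
Set equal to 0: 6k = -282, so k = -47.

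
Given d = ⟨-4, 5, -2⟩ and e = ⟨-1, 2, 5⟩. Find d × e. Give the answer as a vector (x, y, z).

i: 5·5 - (-2)·2 = 25 - (-4) = 29
j: (-2)·(-1) - (-4)·5 = 2 - (-20) = 22
k: (-4)·2 - 5·(-1) = -8 - (-5) = -3
d × e = (29, 22, -3)

(29, 22, -3)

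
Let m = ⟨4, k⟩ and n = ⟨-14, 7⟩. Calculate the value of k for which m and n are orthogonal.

8

m · n = 4·(-14) + k·7 = -56 + 7k
Set equal to 0: 7k = 56, so k = 8.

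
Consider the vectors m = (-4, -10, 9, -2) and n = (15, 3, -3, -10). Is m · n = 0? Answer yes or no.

m · n = (-4)·15 + (-10)·3 + 9·(-3) + (-2)·(-10) = -60 - 30 - 27 + 20 = -97
Nonzero, so the vectors are not orthogonal.

no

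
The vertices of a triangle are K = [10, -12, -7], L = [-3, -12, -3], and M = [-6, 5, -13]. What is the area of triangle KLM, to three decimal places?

KL = (-13, 0, 4),  KM = (-16, 17, -6)
i: 0·(-6) - 4·17 = 0 - 68 = -68
j: 4·(-16) - (-13)·(-6) = -64 - 78 = -142
k: (-13)·17 - 0·(-16) = -221 - 0 = -221
KL × KM = (-68, -142, -221)
|KL × KM| = √73629 ≈ 271.3466
area = ½ · 271.3466 ≈ 135.673

135.673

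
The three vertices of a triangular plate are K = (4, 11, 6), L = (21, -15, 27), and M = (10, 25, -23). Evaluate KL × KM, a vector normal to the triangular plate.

(460, 619, 394)

KL = (17, -26, 21)
KM = (6, 14, -29)
i: (-26)·(-29) - 21·14 = 754 - 294 = 460
j: 21·6 - 17·(-29) = 126 - (-493) = 619
k: 17·14 - (-26)·6 = 238 - (-156) = 394
KL × KM = (460, 619, 394)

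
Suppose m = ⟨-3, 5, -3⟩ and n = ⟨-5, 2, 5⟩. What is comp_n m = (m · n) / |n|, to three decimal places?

m · n = (-3)·(-5) + 5·2 + (-3)·5 = 15 + 10 - 15 = 10
|n| = √(25 + 4 + 25) = √54 ≈ 7.3485
comp_n m = 10 / √54 ≈ 1.361

1.361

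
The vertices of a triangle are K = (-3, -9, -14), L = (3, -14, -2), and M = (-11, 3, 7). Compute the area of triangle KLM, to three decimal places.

KL = (6, -5, 12),  KM = (-8, 12, 21)
i: (-5)·21 - 12·12 = -105 - 144 = -249
j: 12·(-8) - 6·21 = -96 - 126 = -222
k: 6·12 - (-5)·(-8) = 72 - 40 = 32
KL × KM = (-249, -222, 32)
|KL × KM| = √112309 ≈ 335.1253
area = ½ · 335.1253 ≈ 167.563

167.563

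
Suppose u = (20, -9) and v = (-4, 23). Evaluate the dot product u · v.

-287

u · v = 20·(-4) + (-9)·23 = -80 - 207 = -287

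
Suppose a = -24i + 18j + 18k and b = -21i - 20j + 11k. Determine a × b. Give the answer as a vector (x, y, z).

(558, -114, 858)

i: 18·11 - 18·(-20) = 198 - (-360) = 558
j: 18·(-21) - (-24)·11 = -378 - (-264) = -114
k: (-24)·(-20) - 18·(-21) = 480 - (-378) = 858
a × b = (558, -114, 858)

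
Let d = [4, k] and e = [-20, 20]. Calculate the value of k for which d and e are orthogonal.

d · e = 4·(-20) + k·20 = -80 + 20k
Set equal to 0: 20k = 80, so k = 4.

4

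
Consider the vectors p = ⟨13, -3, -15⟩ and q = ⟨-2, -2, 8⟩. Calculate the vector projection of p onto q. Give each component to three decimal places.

(3.889, 3.889, -15.556)

p · q = 13·(-2) + (-3)·(-2) + (-15)·8 = -26 + 6 - 120 = -140
|q|² = 4 + 4 + 64 = 72
proj_q p = (-140/72) · (-2, -2, 8) ≈ (3.889, 3.889, -15.556)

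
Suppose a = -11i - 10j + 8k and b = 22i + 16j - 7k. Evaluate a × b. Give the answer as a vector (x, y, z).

(-58, 99, 44)

i: (-10)·(-7) - 8·16 = 70 - 128 = -58
j: 8·22 - (-11)·(-7) = 176 - 77 = 99
k: (-11)·16 - (-10)·22 = -176 - (-220) = 44
a × b = (-58, 99, 44)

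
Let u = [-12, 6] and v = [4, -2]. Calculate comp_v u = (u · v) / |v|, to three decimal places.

-13.416

u · v = (-12)·4 + 6·(-2) = -48 - 12 = -60
|v| = √(16 + 4) = √20 ≈ 4.4721
comp_v u = -60 / √20 ≈ -13.416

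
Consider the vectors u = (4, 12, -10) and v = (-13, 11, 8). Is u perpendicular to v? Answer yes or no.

yes

u · v = 4·(-13) + 12·11 + (-10)·8 = -52 + 132 - 80 = 0
Zero, so the vectors are orthogonal.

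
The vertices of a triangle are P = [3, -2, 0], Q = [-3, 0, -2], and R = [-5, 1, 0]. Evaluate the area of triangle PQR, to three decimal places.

8.602

PQ = (-6, 2, -2),  PR = (-8, 3, 0)
i: 2·0 - (-2)·3 = 0 - (-6) = 6
j: (-2)·(-8) - (-6)·0 = 16 - 0 = 16
k: (-6)·3 - 2·(-8) = -18 - (-16) = -2
PQ × PR = (6, 16, -2)
|PQ × PR| = √296 ≈ 17.2047
area = ½ · 17.2047 ≈ 8.602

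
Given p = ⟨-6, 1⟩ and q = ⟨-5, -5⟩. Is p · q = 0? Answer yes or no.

p · q = (-6)·(-5) + 1·(-5) = 30 - 5 = 25
Nonzero, so the vectors are not orthogonal.

no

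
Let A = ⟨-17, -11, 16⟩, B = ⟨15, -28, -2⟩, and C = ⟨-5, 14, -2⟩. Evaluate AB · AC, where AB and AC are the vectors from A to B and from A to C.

AB = B − A = (32, -17, -18)
AC = C − A = (12, 25, -18)
AB · AC = 32·12 + (-17)·25 + (-18)·(-18) = 384 - 425 + 324 = 283

283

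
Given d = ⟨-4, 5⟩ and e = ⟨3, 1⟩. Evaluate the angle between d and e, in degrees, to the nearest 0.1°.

110.2

d · e = (-4)·3 + 5·1 = -12 + 5 = -7
|d|² = 16 + 25 = 41,  |d| = √41 ≈ 6.403124
|e|² = 9 + 1 = 10,  |e| = √10 ≈ 3.162278
cos θ = -7 / (6.403124 · 3.162278) ≈ -0.34571
θ = arccos(-0.34571) ≈ 110.2°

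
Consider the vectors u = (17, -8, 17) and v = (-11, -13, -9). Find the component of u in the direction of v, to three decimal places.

u · v = 17·(-11) + (-8)·(-13) + 17·(-9) = -187 + 104 - 153 = -236
|v| = √(121 + 169 + 81) = √371 ≈ 19.2614
comp_v u = -236 / √371 ≈ -12.253

-12.253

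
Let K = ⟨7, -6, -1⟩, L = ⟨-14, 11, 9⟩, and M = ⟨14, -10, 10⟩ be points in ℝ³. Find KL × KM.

KL = (-21, 17, 10)
KM = (7, -4, 11)
i: 17·11 - 10·(-4) = 187 - (-40) = 227
j: 10·7 - (-21)·11 = 70 - (-231) = 301
k: (-21)·(-4) - 17·7 = 84 - 119 = -35
KL × KM = (227, 301, -35)

(227, 301, -35)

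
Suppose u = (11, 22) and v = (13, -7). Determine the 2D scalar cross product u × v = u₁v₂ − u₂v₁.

11·(-7) - 22·13 = -77 - 286 = -363

-363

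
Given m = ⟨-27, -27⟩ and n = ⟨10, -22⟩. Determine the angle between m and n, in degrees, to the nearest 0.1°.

69.4

m · n = (-27)·10 + (-27)·(-22) = -270 + 594 = 324
|m|² = 729 + 729 = 1458,  |m| = √1458 ≈ 38.183766
|n|² = 100 + 484 = 584,  |n| = √584 ≈ 24.166092
cos θ = 324 / (38.183766 · 24.166092) ≈ 0.35112
θ = arccos(0.35112) ≈ 69.4°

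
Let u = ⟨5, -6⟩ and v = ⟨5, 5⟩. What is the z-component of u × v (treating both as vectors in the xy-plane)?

5·5 - (-6)·5 = 25 - (-30) = 55

55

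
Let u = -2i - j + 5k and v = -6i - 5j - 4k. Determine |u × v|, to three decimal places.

i: (-1)·(-4) - 5·(-5) = 4 - (-25) = 29
j: 5·(-6) - (-2)·(-4) = -30 - 8 = -38
k: (-2)·(-5) - (-1)·(-6) = 10 - 6 = 4
u × v = (29, -38, 4)
|u × v| = √(29² + (-38)² + 4²) = √2301 ≈ 47.9687

47.969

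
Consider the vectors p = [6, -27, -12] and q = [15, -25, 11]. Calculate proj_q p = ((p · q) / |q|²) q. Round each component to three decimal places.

p · q = 6·15 + (-27)·(-25) + (-12)·11 = 90 + 675 - 132 = 633
|q|² = 225 + 625 + 121 = 971
proj_q p = (633/971) · (15, -25, 11) ≈ (9.779, -16.298, 7.171)

(9.779, -16.298, 7.171)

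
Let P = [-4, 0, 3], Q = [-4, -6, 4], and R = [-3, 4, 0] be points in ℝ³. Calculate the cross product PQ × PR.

(14, 1, 6)

PQ = (0, -6, 1)
PR = (1, 4, -3)
i: (-6)·(-3) - 1·4 = 18 - 4 = 14
j: 1·1 - 0·(-3) = 1 - 0 = 1
k: 0·4 - (-6)·1 = 0 - (-6) = 6
PQ × PR = (14, 1, 6)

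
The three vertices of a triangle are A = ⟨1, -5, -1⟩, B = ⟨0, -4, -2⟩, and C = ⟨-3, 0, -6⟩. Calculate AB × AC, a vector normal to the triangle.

(0, -1, -1)

AB = (-1, 1, -1)
AC = (-4, 5, -5)
i: 1·(-5) - (-1)·5 = -5 - (-5) = 0
j: (-1)·(-4) - (-1)·(-5) = 4 - 5 = -1
k: (-1)·5 - 1·(-4) = -5 - (-4) = -1
AB × AC = (0, -1, -1)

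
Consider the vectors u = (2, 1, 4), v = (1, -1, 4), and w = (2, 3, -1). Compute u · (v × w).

7

v × w:
i: (-1)·(-1) - 4·3 = 1 - 12 = -11
j: 4·2 - 1·(-1) = 8 - (-1) = 9
k: 1·3 - (-1)·2 = 3 - (-2) = 5
v × w = (-11, 9, 5)
u · (v × w) = 2·(-11) + 1·9 + 4·5 = -22 + 9 + 20 = 7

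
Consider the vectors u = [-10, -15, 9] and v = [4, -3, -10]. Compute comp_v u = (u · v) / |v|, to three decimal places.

-7.603

u · v = (-10)·4 + (-15)·(-3) + 9·(-10) = -40 + 45 - 90 = -85
|v| = √(16 + 9 + 100) = √125 ≈ 11.1803
comp_v u = -85 / √125 ≈ -7.603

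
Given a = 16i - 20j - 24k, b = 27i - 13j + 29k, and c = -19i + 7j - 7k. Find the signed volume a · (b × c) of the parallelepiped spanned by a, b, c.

b × c:
i: (-13)·(-7) - 29·7 = 91 - 203 = -112
j: 29·(-19) - 27·(-7) = -551 - (-189) = -362
k: 27·7 - (-13)·(-19) = 189 - 247 = -58
b × c = (-112, -362, -58)
a · (b × c) = 16·(-112) + (-20)·(-362) + (-24)·(-58) = -1792 + 7240 + 1392 = 6840

6840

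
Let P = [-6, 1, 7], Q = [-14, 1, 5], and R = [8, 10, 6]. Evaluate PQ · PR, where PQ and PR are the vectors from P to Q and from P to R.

-110

PQ = Q − P = (-8, 0, -2)
PR = R − P = (14, 9, -1)
PQ · PR = (-8)·14 + 0·9 + (-2)·(-1) = -112 + 0 + 2 = -110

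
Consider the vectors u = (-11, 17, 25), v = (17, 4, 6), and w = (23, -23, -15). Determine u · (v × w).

v × w:
i: 4·(-15) - 6·(-23) = -60 - (-138) = 78
j: 6·23 - 17·(-15) = 138 - (-255) = 393
k: 17·(-23) - 4·23 = -391 - 92 = -483
v × w = (78, 393, -483)
u · (v × w) = (-11)·78 + 17·393 + 25·(-483) = -858 + 6681 - 12075 = -6252

-6252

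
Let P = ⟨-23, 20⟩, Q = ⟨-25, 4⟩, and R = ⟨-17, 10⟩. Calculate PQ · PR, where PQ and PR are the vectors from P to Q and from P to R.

PQ = Q − P = (-2, -16)
PR = R − P = (6, -10)
PQ · PR = (-2)·6 + (-16)·(-10) = -12 + 160 = 148

148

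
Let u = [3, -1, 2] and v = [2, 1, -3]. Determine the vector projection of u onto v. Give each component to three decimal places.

u · v = 3·2 + (-1)·1 + 2·(-3) = 6 - 1 - 6 = -1
|v|² = 4 + 1 + 9 = 14
proj_v u = (-1/14) · (2, 1, -3) ≈ (-0.143, -0.071, 0.214)

(-0.143, -0.071, 0.214)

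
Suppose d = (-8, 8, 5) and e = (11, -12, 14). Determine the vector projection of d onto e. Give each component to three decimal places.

d · e = (-8)·11 + 8·(-12) + 5·14 = -88 - 96 + 70 = -114
|e|² = 121 + 144 + 196 = 461
proj_e d = (-114/461) · (11, -12, 14) ≈ (-2.720, 2.967, -3.462)

(-2.720, 2.967, -3.462)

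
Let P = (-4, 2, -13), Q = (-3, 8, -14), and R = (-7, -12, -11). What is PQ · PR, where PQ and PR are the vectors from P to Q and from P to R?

PQ = Q − P = (1, 6, -1)
PR = R − P = (-3, -14, 2)
PQ · PR = 1·(-3) + 6·(-14) + (-1)·2 = -3 - 84 - 2 = -89

-89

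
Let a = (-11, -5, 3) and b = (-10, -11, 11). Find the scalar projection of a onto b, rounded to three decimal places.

a · b = (-11)·(-10) + (-5)·(-11) + 3·11 = 110 + 55 + 33 = 198
|b| = √(100 + 121 + 121) = √342 ≈ 18.4932
comp_b a = 198 / √342 ≈ 10.707

10.707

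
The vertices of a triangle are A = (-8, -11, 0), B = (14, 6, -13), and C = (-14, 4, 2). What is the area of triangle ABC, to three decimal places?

245.062

AB = (22, 17, -13),  AC = (-6, 15, 2)
i: 17·2 - (-13)·15 = 34 - (-195) = 229
j: (-13)·(-6) - 22·2 = 78 - 44 = 34
k: 22·15 - 17·(-6) = 330 - (-102) = 432
AB × AC = (229, 34, 432)
|AB × AC| = √240221 ≈ 490.1235
area = ½ · 490.1235 ≈ 245.062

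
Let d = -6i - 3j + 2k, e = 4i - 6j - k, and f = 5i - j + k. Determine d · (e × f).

121

e × f:
i: (-6)·1 - (-1)·(-1) = -6 - 1 = -7
j: (-1)·5 - 4·1 = -5 - 4 = -9
k: 4·(-1) - (-6)·5 = -4 - (-30) = 26
e × f = (-7, -9, 26)
d · (e × f) = (-6)·(-7) + (-3)·(-9) + 2·26 = 42 + 27 + 52 = 121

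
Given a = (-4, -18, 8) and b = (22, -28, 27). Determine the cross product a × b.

(-262, 284, 508)

i: (-18)·27 - 8·(-28) = -486 - (-224) = -262
j: 8·22 - (-4)·27 = 176 - (-108) = 284
k: (-4)·(-28) - (-18)·22 = 112 - (-396) = 508
a × b = (-262, 284, 508)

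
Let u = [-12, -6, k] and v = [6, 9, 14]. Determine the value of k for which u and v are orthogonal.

u · v = (-12)·6 + (-6)·9 + k·14 = -126 + 14k
Set equal to 0: 14k = 126, so k = 9.

9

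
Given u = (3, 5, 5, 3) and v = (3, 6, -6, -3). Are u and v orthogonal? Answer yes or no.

yes

u · v = 3·3 + 5·6 + 5·(-6) + 3·(-3) = 9 + 30 - 30 - 9 = 0
Zero, so the vectors are orthogonal.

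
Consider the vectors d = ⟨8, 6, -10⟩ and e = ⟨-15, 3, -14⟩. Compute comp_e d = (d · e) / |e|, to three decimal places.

d · e = 8·(-15) + 6·3 + (-10)·(-14) = -120 + 18 + 140 = 38
|e| = √(225 + 9 + 196) = √430 ≈ 20.7364
comp_e d = 38 / √430 ≈ 1.833

1.833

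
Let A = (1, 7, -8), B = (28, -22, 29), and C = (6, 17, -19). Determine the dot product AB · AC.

AB = B − A = (27, -29, 37)
AC = C − A = (5, 10, -11)
AB · AC = 27·5 + (-29)·10 + 37·(-11) = 135 - 290 - 407 = -562

-562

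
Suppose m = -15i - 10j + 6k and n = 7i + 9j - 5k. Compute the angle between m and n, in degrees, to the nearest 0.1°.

m · n = (-15)·7 + (-10)·9 + 6·(-5) = -105 - 90 - 30 = -225
|m|² = 225 + 100 + 36 = 361,  |m| = √361 ≈ 19.000000
|n|² = 49 + 81 + 25 = 155,  |n| = √155 ≈ 12.449900
cos θ = -225 / (19.000000 · 12.449900) ≈ -0.95118
θ = arccos(-0.95118) ≈ 162.0°

162.0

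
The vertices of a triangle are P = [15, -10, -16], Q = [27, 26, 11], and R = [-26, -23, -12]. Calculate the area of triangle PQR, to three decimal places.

PQ = (12, 36, 27),  PR = (-41, -13, 4)
i: 36·4 - 27·(-13) = 144 - (-351) = 495
j: 27·(-41) - 12·4 = -1107 - 48 = -1155
k: 12·(-13) - 36·(-41) = -156 - (-1476) = 1320
PQ × PR = (495, -1155, 1320)
|PQ × PR| = √3321450 ≈ 1822.4846
area = ½ · 1822.4846 ≈ 911.242

911.242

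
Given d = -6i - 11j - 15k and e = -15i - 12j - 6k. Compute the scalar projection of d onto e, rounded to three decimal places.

d · e = (-6)·(-15) + (-11)·(-12) + (-15)·(-6) = 90 + 132 + 90 = 312
|e| = √(225 + 144 + 36) = √405 ≈ 20.1246
comp_e d = 312 / √405 ≈ 15.503

15.503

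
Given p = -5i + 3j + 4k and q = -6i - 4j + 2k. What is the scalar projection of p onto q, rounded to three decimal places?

p · q = (-5)·(-6) + 3·(-4) + 4·2 = 30 - 12 + 8 = 26
|q| = √(36 + 16 + 4) = √56 ≈ 7.4833
comp_q p = 26 / √56 ≈ 3.474

3.474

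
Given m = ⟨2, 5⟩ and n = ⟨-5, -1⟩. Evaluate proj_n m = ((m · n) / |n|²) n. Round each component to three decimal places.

m · n = 2·(-5) + 5·(-1) = -10 - 5 = -15
|n|² = 25 + 1 = 26
proj_n m = (-15/26) · (-5, -1) ≈ (2.885, 0.577)

(2.885, 0.577)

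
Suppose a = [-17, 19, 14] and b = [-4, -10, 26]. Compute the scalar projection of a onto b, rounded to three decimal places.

a · b = (-17)·(-4) + 19·(-10) + 14·26 = 68 - 190 + 364 = 242
|b| = √(16 + 100 + 676) = √792 ≈ 28.1425
comp_b a = 242 / √792 ≈ 8.599

8.599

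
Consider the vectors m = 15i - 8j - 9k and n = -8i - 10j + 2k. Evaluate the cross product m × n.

i: (-8)·2 - (-9)·(-10) = -16 - 90 = -106
j: (-9)·(-8) - 15·2 = 72 - 30 = 42
k: 15·(-10) - (-8)·(-8) = -150 - 64 = -214
m × n = (-106, 42, -214)

(-106, 42, -214)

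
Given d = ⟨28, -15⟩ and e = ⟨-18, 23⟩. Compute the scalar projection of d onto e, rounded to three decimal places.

d · e = 28·(-18) + (-15)·23 = -504 - 345 = -849
|e| = √(324 + 529) = √853 ≈ 29.2062
comp_e d = -849 / √853 ≈ -29.069

-29.069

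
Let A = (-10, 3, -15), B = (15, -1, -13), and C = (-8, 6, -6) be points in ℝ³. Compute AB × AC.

AB = (25, -4, 2)
AC = (2, 3, 9)
i: (-4)·9 - 2·3 = -36 - 6 = -42
j: 2·2 - 25·9 = 4 - 225 = -221
k: 25·3 - (-4)·2 = 75 - (-8) = 83
AB × AC = (-42, -221, 83)

(-42, -221, 83)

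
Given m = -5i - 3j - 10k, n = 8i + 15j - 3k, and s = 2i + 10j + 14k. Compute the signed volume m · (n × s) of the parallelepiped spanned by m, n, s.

n × s:
i: 15·14 - (-3)·10 = 210 - (-30) = 240
j: (-3)·2 - 8·14 = -6 - 112 = -118
k: 8·10 - 15·2 = 80 - 30 = 50
n × s = (240, -118, 50)
m · (n × s) = (-5)·240 + (-3)·(-118) + (-10)·50 = -1200 + 354 - 500 = -1346

-1346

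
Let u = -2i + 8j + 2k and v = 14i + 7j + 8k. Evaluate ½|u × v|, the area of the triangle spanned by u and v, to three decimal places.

i: 8·8 - 2·7 = 64 - 14 = 50
j: 2·14 - (-2)·8 = 28 - (-16) = 44
k: (-2)·7 - 8·14 = -14 - 112 = -126
u × v = (50, 44, -126)
|u × v| = √(50² + 44² + (-126)²) = √20312 ≈ 142.5202
area = ½ · 142.5202 ≈ 71.260

71.260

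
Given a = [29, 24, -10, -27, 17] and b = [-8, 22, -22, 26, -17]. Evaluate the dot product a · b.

a · b = 29·(-8) + 24·22 + (-10)·(-22) + (-27)·26 + 17·(-17) = -232 + 528 + 220 - 702 - 289 = -475

-475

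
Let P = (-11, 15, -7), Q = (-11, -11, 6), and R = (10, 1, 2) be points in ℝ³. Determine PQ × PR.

(-52, 273, 546)

PQ = (0, -26, 13)
PR = (21, -14, 9)
i: (-26)·9 - 13·(-14) = -234 - (-182) = -52
j: 13·21 - 0·9 = 273 - 0 = 273
k: 0·(-14) - (-26)·21 = 0 - (-546) = 546
PQ × PR = (-52, 273, 546)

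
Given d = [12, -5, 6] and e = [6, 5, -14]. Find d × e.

i: (-5)·(-14) - 6·5 = 70 - 30 = 40
j: 6·6 - 12·(-14) = 36 - (-168) = 204
k: 12·5 - (-5)·6 = 60 - (-30) = 90
d × e = (40, 204, 90)

(40, 204, 90)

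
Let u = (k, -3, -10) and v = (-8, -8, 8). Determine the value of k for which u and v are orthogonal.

u · v = k·(-8) + (-3)·(-8) + (-10)·8 = -56 - 8k
Set equal to 0: -8k = 56, so k = -7.

-7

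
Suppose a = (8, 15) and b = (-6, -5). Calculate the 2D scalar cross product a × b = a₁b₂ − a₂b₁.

50

8·(-5) - 15·(-6) = -40 - (-90) = 50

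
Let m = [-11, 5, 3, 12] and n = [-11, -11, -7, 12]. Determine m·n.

m · n = (-11)·(-11) + 5·(-11) + 3·(-7) + 12·12 = 121 - 55 - 21 + 144 = 189

189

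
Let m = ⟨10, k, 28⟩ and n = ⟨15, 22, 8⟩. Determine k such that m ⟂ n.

-17

m · n = 10·15 + k·22 + 28·8 = 374 + 22k
Set equal to 0: 22k = -374, so k = -17.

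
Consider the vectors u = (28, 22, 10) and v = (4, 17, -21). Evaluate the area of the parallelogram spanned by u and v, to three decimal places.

i: 22·(-21) - 10·17 = -462 - 170 = -632
j: 10·4 - 28·(-21) = 40 - (-588) = 628
k: 28·17 - 22·4 = 476 - 88 = 388
u × v = (-632, 628, 388)
|u × v| = √((-632)² + 628² + 388²) = √944352 ≈ 971.7778

971.778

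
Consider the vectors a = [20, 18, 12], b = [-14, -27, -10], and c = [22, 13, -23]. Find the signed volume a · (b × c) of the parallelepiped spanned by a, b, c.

10208

b × c:
i: (-27)·(-23) - (-10)·13 = 621 - (-130) = 751
j: (-10)·22 - (-14)·(-23) = -220 - 322 = -542
k: (-14)·13 - (-27)·22 = -182 - (-594) = 412
b × c = (751, -542, 412)
a · (b × c) = 20·751 + 18·(-542) + 12·412 = 15020 - 9756 + 4944 = 10208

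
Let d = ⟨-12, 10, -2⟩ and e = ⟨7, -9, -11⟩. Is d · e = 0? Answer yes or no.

d · e = (-12)·7 + 10·(-9) + (-2)·(-11) = -84 - 90 + 22 = -152
Nonzero, so the vectors are not orthogonal.

no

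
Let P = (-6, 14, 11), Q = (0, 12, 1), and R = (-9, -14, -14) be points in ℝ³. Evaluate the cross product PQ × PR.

(-230, 180, -174)

PQ = (6, -2, -10)
PR = (-3, -28, -25)
i: (-2)·(-25) - (-10)·(-28) = 50 - 280 = -230
j: (-10)·(-3) - 6·(-25) = 30 - (-150) = 180
k: 6·(-28) - (-2)·(-3) = -168 - 6 = -174
PQ × PR = (-230, 180, -174)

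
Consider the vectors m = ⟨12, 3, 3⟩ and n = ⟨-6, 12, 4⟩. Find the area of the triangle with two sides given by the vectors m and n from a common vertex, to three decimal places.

i: 3·4 - 3·12 = 12 - 36 = -24
j: 3·(-6) - 12·4 = -18 - 48 = -66
k: 12·12 - 3·(-6) = 144 - (-18) = 162
m × n = (-24, -66, 162)
|m × n| = √((-24)² + (-66)² + 162²) = √31176 ≈ 176.5673
area = ½ · 176.5673 ≈ 88.284

88.284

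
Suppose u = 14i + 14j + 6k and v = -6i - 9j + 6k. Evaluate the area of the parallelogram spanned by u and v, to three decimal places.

i: 14·6 - 6·(-9) = 84 - (-54) = 138
j: 6·(-6) - 14·6 = -36 - 84 = -120
k: 14·(-9) - 14·(-6) = -126 - (-84) = -42
u × v = (138, -120, -42)
|u × v| = √(138² + (-120)² + (-42)²) = √35208 ≈ 187.6379

187.638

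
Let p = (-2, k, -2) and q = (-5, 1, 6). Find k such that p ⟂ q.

2

p · q = (-2)·(-5) + k·1 + (-2)·6 = -2 + 1k
Set equal to 0: 1k = 2, so k = 2.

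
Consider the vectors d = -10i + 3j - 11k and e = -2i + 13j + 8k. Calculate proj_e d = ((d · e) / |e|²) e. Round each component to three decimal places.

(0.245, -1.591, -0.979)

d · e = (-10)·(-2) + 3·13 + (-11)·8 = 20 + 39 - 88 = -29
|e|² = 4 + 169 + 64 = 237
proj_e d = (-29/237) · (-2, 13, 8) ≈ (0.245, -1.591, -0.979)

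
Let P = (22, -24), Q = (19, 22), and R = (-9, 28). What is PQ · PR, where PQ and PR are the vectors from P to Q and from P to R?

2485

PQ = Q − P = (-3, 46)
PR = R − P = (-31, 52)
PQ · PR = (-3)·(-31) + 46·52 = 93 + 2392 = 2485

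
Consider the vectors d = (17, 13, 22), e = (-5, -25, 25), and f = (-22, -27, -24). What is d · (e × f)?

3835

e × f:
i: (-25)·(-24) - 25·(-27) = 600 - (-675) = 1275
j: 25·(-22) - (-5)·(-24) = -550 - 120 = -670
k: (-5)·(-27) - (-25)·(-22) = 135 - 550 = -415
e × f = (1275, -670, -415)
d · (e × f) = 17·1275 + 13·(-670) + 22·(-415) = 21675 - 8710 - 9130 = 3835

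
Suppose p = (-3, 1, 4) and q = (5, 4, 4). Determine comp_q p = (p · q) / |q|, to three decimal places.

0.662

p · q = (-3)·5 + 1·4 + 4·4 = -15 + 4 + 16 = 5
|q| = √(25 + 16 + 16) = √57 ≈ 7.5498
comp_q p = 5 / √57 ≈ 0.662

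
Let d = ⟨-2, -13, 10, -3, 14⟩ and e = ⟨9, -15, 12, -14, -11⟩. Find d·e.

185

d · e = (-2)·9 + (-13)·(-15) + 10·12 + (-3)·(-14) + 14·(-11) = -18 + 195 + 120 + 42 - 154 = 185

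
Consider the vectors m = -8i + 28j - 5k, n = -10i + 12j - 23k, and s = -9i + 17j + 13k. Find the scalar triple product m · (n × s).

5370

n × s:
i: 12·13 - (-23)·17 = 156 - (-391) = 547
j: (-23)·(-9) - (-10)·13 = 207 - (-130) = 337
k: (-10)·17 - 12·(-9) = -170 - (-108) = -62
n × s = (547, 337, -62)
m · (n × s) = (-8)·547 + 28·337 + (-5)·(-62) = -4376 + 9436 + 310 = 5370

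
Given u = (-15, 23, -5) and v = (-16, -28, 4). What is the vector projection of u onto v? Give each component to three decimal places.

u · v = (-15)·(-16) + 23·(-28) + (-5)·4 = 240 - 644 - 20 = -424
|v|² = 256 + 784 + 16 = 1056
proj_v u = (-424/1056) · (-16, -28, 4) ≈ (6.424, 11.242, -1.606)

(6.424, 11.242, -1.606)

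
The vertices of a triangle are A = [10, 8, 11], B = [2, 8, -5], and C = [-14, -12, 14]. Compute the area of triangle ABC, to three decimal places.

271.323

AB = (-8, 0, -16),  AC = (-24, -20, 3)
i: 0·3 - (-16)·(-20) = 0 - 320 = -320
j: (-16)·(-24) - (-8)·3 = 384 - (-24) = 408
k: (-8)·(-20) - 0·(-24) = 160 - 0 = 160
AB × AC = (-320, 408, 160)
|AB × AC| = √294464 ≈ 542.6454
area = ½ · 542.6454 ≈ 271.323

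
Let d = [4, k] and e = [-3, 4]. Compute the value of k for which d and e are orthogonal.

d · e = 4·(-3) + k·4 = -12 + 4k
Set equal to 0: 4k = 12, so k = 3.

3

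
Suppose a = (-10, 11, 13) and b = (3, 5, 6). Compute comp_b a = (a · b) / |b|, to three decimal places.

12.311

a · b = (-10)·3 + 11·5 + 13·6 = -30 + 55 + 78 = 103
|b| = √(9 + 25 + 36) = √70 ≈ 8.3666
comp_b a = 103 / √70 ≈ 12.311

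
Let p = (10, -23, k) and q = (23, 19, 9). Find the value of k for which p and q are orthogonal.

23

p · q = 10·23 + (-23)·19 + k·9 = -207 + 9k
Set equal to 0: 9k = 207, so k = 23.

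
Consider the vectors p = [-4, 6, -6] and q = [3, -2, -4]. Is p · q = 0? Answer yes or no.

yes

p · q = (-4)·3 + 6·(-2) + (-6)·(-4) = -12 - 12 + 24 = 0
Zero, so the vectors are orthogonal.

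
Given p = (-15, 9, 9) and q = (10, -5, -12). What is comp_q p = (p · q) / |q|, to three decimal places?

p · q = (-15)·10 + 9·(-5) + 9·(-12) = -150 - 45 - 108 = -303
|q| = √(100 + 25 + 144) = √269 ≈ 16.4012
comp_q p = -303 / √269 ≈ -18.474

-18.474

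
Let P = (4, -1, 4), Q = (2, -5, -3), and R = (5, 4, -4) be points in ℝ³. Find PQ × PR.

(67, -23, -6)

PQ = (-2, -4, -7)
PR = (1, 5, -8)
i: (-4)·(-8) - (-7)·5 = 32 - (-35) = 67
j: (-7)·1 - (-2)·(-8) = -7 - 16 = -23
k: (-2)·5 - (-4)·1 = -10 - (-4) = -6
PQ × PR = (67, -23, -6)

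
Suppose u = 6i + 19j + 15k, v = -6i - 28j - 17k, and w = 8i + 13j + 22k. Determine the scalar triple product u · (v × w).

-256

v × w:
i: (-28)·22 - (-17)·13 = -616 - (-221) = -395
j: (-17)·8 - (-6)·22 = -136 - (-132) = -4
k: (-6)·13 - (-28)·8 = -78 - (-224) = 146
v × w = (-395, -4, 146)
u · (v × w) = 6·(-395) + 19·(-4) + 15·146 = -2370 - 76 + 2190 = -256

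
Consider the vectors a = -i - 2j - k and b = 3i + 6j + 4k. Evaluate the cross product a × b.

i: (-2)·4 - (-1)·6 = -8 - (-6) = -2
j: (-1)·3 - (-1)·4 = -3 - (-4) = 1
k: (-1)·6 - (-2)·3 = -6 - (-6) = 0
a × b = (-2, 1, 0)

(-2, 1, 0)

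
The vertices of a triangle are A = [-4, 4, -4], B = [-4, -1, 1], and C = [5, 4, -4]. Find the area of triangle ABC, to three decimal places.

AB = (0, -5, 5),  AC = (9, 0, 0)
i: (-5)·0 - 5·0 = 0 - 0 = 0
j: 5·9 - 0·0 = 45 - 0 = 45
k: 0·0 - (-5)·9 = 0 - (-45) = 45
AB × AC = (0, 45, 45)
|AB × AC| = √4050 ≈ 63.6396
area = ½ · 63.6396 ≈ 31.820

31.820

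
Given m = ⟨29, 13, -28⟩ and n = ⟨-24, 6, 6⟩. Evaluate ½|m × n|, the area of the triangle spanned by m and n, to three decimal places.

i: 13·6 - (-28)·6 = 78 - (-168) = 246
j: (-28)·(-24) - 29·6 = 672 - 174 = 498
k: 29·6 - 13·(-24) = 174 - (-312) = 486
m × n = (246, 498, 486)
|m × n| = √(246² + 498² + 486²) = √544716 ≈ 738.0488
area = ½ · 738.0488 ≈ 369.024

369.024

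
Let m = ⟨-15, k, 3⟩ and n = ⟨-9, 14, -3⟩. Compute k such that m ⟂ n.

-9

m · n = (-15)·(-9) + k·14 + 3·(-3) = 126 + 14k
Set equal to 0: 14k = -126, so k = -9.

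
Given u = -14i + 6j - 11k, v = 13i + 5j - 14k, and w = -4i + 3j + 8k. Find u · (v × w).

v × w:
i: 5·8 - (-14)·3 = 40 - (-42) = 82
j: (-14)·(-4) - 13·8 = 56 - 104 = -48
k: 13·3 - 5·(-4) = 39 - (-20) = 59
v × w = (82, -48, 59)
u · (v × w) = (-14)·82 + 6·(-48) + (-11)·59 = -1148 - 288 - 649 = -2085

-2085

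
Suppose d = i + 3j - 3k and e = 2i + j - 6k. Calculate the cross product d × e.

i: 3·(-6) - (-3)·1 = -18 - (-3) = -15
j: (-3)·2 - 1·(-6) = -6 - (-6) = 0
k: 1·1 - 3·2 = 1 - 6 = -5
d × e = (-15, 0, -5)

(-15, 0, -5)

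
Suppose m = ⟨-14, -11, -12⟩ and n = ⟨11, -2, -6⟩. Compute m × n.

(42, -216, 149)

i: (-11)·(-6) - (-12)·(-2) = 66 - 24 = 42
j: (-12)·11 - (-14)·(-6) = -132 - 84 = -216
k: (-14)·(-2) - (-11)·11 = 28 - (-121) = 149
m × n = (42, -216, 149)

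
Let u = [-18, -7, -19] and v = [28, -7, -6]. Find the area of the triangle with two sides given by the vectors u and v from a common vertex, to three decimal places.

361.097

i: (-7)·(-6) - (-19)·(-7) = 42 - 133 = -91
j: (-19)·28 - (-18)·(-6) = -532 - 108 = -640
k: (-18)·(-7) - (-7)·28 = 126 - (-196) = 322
u × v = (-91, -640, 322)
|u × v| = √((-91)² + (-640)² + 322²) = √521565 ≈ 722.1946
area = ½ · 722.1946 ≈ 361.097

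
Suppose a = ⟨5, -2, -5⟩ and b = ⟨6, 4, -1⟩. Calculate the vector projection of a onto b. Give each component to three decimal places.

a · b = 5·6 + (-2)·4 + (-5)·(-1) = 30 - 8 + 5 = 27
|b|² = 36 + 16 + 1 = 53
proj_b a = (27/53) · (6, 4, -1) ≈ (3.057, 2.038, -0.509)

(3.057, 2.038, -0.509)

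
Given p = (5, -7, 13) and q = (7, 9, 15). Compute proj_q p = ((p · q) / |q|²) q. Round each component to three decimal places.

(3.293, 4.234, 7.056)

p · q = 5·7 + (-7)·9 + 13·15 = 35 - 63 + 195 = 167
|q|² = 49 + 81 + 225 = 355
proj_q p = (167/355) · (7, 9, 15) ≈ (3.293, 4.234, 7.056)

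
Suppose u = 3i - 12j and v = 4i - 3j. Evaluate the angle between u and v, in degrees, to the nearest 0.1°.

39.1

u · v = 3·4 + (-12)·(-3) = 12 + 36 = 48
|u|² = 9 + 144 = 153,  |u| = √153 ≈ 12.369317
|v|² = 16 + 9 = 25,  |v| = √25 ≈ 5.000000
cos θ = 48 / (12.369317 · 5.000000) ≈ 0.77611
θ = arccos(0.77611) ≈ 39.1°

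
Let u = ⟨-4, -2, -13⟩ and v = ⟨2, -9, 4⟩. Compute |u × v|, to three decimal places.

i: (-2)·4 - (-13)·(-9) = -8 - 117 = -125
j: (-13)·2 - (-4)·4 = -26 - (-16) = -10
k: (-4)·(-9) - (-2)·2 = 36 - (-4) = 40
u × v = (-125, -10, 40)
|u × v| = √((-125)² + (-10)² + 40²) = √17325 ≈ 131.6245

131.624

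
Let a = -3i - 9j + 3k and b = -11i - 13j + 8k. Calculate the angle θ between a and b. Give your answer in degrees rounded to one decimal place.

21.6

a · b = (-3)·(-11) + (-9)·(-13) + 3·8 = 33 + 117 + 24 = 174
|a|² = 9 + 81 + 9 = 99,  |a| = √99 ≈ 9.949874
|b|² = 121 + 169 + 64 = 354,  |b| = √354 ≈ 18.814888
cos θ = 174 / (9.949874 · 18.814888) ≈ 0.92946
θ = arccos(0.92946) ≈ 21.6°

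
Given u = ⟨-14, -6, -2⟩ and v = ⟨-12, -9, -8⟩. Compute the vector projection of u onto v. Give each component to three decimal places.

(-9.882, -7.412, -6.588)

u · v = (-14)·(-12) + (-6)·(-9) + (-2)·(-8) = 168 + 54 + 16 = 238
|v|² = 144 + 81 + 64 = 289
proj_v u = (238/289) · (-12, -9, -8) ≈ (-9.882, -7.412, -6.588)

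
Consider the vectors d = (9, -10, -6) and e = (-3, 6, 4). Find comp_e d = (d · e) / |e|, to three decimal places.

-14.212

d · e = 9·(-3) + (-10)·6 + (-6)·4 = -27 - 60 - 24 = -111
|e| = √(9 + 36 + 16) = √61 ≈ 7.8102
comp_e d = -111 / √61 ≈ -14.212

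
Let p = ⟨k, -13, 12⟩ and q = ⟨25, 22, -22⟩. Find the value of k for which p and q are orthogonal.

22

p · q = k·25 + (-13)·22 + 12·(-22) = -550 + 25k
Set equal to 0: 25k = 550, so k = 22.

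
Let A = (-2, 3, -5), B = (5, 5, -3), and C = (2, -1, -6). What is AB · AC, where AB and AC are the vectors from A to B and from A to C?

AB = B − A = (7, 2, 2)
AC = C − A = (4, -4, -1)
AB · AC = 7·4 + 2·(-4) + 2·(-1) = 28 - 8 - 2 = 18

18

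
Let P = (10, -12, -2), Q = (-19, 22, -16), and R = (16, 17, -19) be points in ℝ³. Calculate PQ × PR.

(-172, -577, -1045)

PQ = (-29, 34, -14)
PR = (6, 29, -17)
i: 34·(-17) - (-14)·29 = -578 - (-406) = -172
j: (-14)·6 - (-29)·(-17) = -84 - 493 = -577
k: (-29)·29 - 34·6 = -841 - 204 = -1045
PQ × PR = (-172, -577, -1045)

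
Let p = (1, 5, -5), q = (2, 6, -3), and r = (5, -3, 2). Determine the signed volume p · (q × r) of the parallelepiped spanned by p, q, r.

88

q × r:
i: 6·2 - (-3)·(-3) = 12 - 9 = 3
j: (-3)·5 - 2·2 = -15 - 4 = -19
k: 2·(-3) - 6·5 = -6 - 30 = -36
q × r = (3, -19, -36)
p · (q × r) = 1·3 + 5·(-19) + (-5)·(-36) = 3 - 95 + 180 = 88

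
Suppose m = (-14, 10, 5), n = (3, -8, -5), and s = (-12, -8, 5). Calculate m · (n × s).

n × s:
i: (-8)·5 - (-5)·(-8) = -40 - 40 = -80
j: (-5)·(-12) - 3·5 = 60 - 15 = 45
k: 3·(-8) - (-8)·(-12) = -24 - 96 = -120
n × s = (-80, 45, -120)
m · (n × s) = (-14)·(-80) + 10·45 + 5·(-120) = 1120 + 450 - 600 = 970

970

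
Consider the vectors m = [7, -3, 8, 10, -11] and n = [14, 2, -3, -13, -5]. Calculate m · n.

m · n = 7·14 + (-3)·2 + 8·(-3) + 10·(-13) + (-11)·(-5) = 98 - 6 - 24 - 130 + 55 = -7

-7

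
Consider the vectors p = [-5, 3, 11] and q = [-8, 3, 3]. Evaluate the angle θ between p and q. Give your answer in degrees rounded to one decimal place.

p · q = (-5)·(-8) + 3·3 + 11·3 = 40 + 9 + 33 = 82
|p|² = 25 + 9 + 121 = 155,  |p| = √155 ≈ 12.449900
|q|² = 64 + 9 + 9 = 82,  |q| = √82 ≈ 9.055385
cos θ = 82 / (12.449900 · 9.055385) ≈ 0.72735
θ = arccos(0.72735) ≈ 43.3°

43.3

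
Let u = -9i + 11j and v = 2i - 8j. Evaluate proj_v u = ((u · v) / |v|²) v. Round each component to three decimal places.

u · v = (-9)·2 + 11·(-8) = -18 - 88 = -106
|v|² = 4 + 64 = 68
proj_v u = (-106/68) · (2, -8) ≈ (-3.118, 12.471)

(-3.118, 12.471)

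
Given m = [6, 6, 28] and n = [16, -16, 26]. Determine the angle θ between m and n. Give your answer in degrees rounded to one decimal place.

m · n = 6·16 + 6·(-16) + 28·26 = 96 - 96 + 728 = 728
|m|² = 36 + 36 + 784 = 856,  |m| = √856 ≈ 29.257478
|n|² = 256 + 256 + 676 = 1188,  |n| = √1188 ≈ 34.467376
cos θ = 728 / (29.257478 · 34.467376) ≈ 0.72192
θ = arccos(0.72192) ≈ 43.8°

43.8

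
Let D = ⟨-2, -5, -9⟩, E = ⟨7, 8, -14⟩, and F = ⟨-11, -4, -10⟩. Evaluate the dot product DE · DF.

-63

DE = E − D = (9, 13, -5)
DF = F − D = (-9, 1, -1)
DE · DF = 9·(-9) + 13·1 + (-5)·(-1) = -81 + 13 + 5 = -63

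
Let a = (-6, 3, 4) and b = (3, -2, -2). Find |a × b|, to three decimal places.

3.606

i: 3·(-2) - 4·(-2) = -6 - (-8) = 2
j: 4·3 - (-6)·(-2) = 12 - 12 = 0
k: (-6)·(-2) - 3·3 = 12 - 9 = 3
a × b = (2, 0, 3)
|a × b| = √(2² + 0² + 3²) = √13 ≈ 3.6056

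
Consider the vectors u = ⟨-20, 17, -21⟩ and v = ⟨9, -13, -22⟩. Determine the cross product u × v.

(-647, -629, 107)

i: 17·(-22) - (-21)·(-13) = -374 - 273 = -647
j: (-21)·9 - (-20)·(-22) = -189 - 440 = -629
k: (-20)·(-13) - 17·9 = 260 - 153 = 107
u × v = (-647, -629, 107)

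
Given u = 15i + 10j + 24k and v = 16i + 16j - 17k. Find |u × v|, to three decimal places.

i: 10·(-17) - 24·16 = -170 - 384 = -554
j: 24·16 - 15·(-17) = 384 - (-255) = 639
k: 15·16 - 10·16 = 240 - 160 = 80
u × v = (-554, 639, 80)
|u × v| = √((-554)² + 639² + 80²) = √721637 ≈ 849.4922

849.492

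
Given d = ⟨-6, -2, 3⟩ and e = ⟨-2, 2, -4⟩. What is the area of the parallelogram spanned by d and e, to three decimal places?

34.059

i: (-2)·(-4) - 3·2 = 8 - 6 = 2
j: 3·(-2) - (-6)·(-4) = -6 - 24 = -30
k: (-6)·2 - (-2)·(-2) = -12 - 4 = -16
d × e = (2, -30, -16)
|d × e| = √(2² + (-30)² + (-16)²) = √1160 ≈ 34.0588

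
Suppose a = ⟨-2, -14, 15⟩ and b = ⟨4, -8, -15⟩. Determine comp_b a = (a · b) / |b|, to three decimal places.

-6.928

a · b = (-2)·4 + (-14)·(-8) + 15·(-15) = -8 + 112 - 225 = -121
|b| = √(16 + 64 + 225) = √305 ≈ 17.4642
comp_b a = -121 / √305 ≈ -6.928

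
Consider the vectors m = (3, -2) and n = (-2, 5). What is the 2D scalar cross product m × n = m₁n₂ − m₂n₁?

3·5 - (-2)·(-2) = 15 - 4 = 11

11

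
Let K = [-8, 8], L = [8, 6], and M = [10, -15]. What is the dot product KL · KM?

334

KL = L − K = (16, -2)
KM = M − K = (18, -23)
KL · KM = 16·18 + (-2)·(-23) = 288 + 46 = 334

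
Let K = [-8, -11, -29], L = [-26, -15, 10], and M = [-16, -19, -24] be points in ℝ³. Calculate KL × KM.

(292, -222, 112)

KL = (-18, -4, 39)
KM = (-8, -8, 5)
i: (-4)·5 - 39·(-8) = -20 - (-312) = 292
j: 39·(-8) - (-18)·5 = -312 - (-90) = -222
k: (-18)·(-8) - (-4)·(-8) = 144 - 32 = 112
KL × KM = (292, -222, 112)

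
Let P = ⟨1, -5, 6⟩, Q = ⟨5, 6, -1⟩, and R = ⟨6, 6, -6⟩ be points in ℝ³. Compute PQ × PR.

(-55, 13, -11)

PQ = (4, 11, -7)
PR = (5, 11, -12)
i: 11·(-12) - (-7)·11 = -132 - (-77) = -55
j: (-7)·5 - 4·(-12) = -35 - (-48) = 13
k: 4·11 - 11·5 = 44 - 55 = -11
PQ × PR = (-55, 13, -11)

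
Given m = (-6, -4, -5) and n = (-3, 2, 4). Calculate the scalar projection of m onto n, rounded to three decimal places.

m · n = (-6)·(-3) + (-4)·2 + (-5)·4 = 18 - 8 - 20 = -10
|n| = √(9 + 4 + 16) = √29 ≈ 5.3852
comp_n m = -10 / √29 ≈ -1.857

-1.857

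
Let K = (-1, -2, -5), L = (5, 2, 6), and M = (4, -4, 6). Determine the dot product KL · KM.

KL = L − K = (6, 4, 11)
KM = M − K = (5, -2, 11)
KL · KM = 6·5 + 4·(-2) + 11·11 = 30 - 8 + 121 = 143

143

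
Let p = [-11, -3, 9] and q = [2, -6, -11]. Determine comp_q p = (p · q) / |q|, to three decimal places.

p · q = (-11)·2 + (-3)·(-6) + 9·(-11) = -22 + 18 - 99 = -103
|q| = √(4 + 36 + 121) = √161 ≈ 12.6886
comp_q p = -103 / √161 ≈ -8.118

-8.118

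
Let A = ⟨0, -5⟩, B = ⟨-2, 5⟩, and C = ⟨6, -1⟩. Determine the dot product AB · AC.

28

AB = B − A = (-2, 10)
AC = C − A = (6, 4)
AB · AC = (-2)·6 + 10·4 = -12 + 40 = 28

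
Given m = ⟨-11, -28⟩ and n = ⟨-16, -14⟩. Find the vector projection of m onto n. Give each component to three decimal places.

(-20.106, -17.593)

m · n = (-11)·(-16) + (-28)·(-14) = 176 + 392 = 568
|n|² = 256 + 196 = 452
proj_n m = (568/452) · (-16, -14) ≈ (-20.106, -17.593)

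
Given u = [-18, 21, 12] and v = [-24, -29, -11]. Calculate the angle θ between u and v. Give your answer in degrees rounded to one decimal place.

105.1

u · v = (-18)·(-24) + 21·(-29) + 12·(-11) = 432 - 609 - 132 = -309
|u|² = 324 + 441 + 144 = 909,  |u| = √909 ≈ 30.149627
|v|² = 576 + 841 + 121 = 1538,  |v| = √1538 ≈ 39.217343
cos θ = -309 / (30.149627 · 39.217343) ≈ -0.26134
θ = arccos(-0.26134) ≈ 105.1°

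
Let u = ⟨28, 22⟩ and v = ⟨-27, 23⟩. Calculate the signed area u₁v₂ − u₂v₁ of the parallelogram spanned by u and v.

28·23 - 22·(-27) = 644 - (-594) = 1238

1238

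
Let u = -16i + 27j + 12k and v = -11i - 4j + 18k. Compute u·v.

284

u · v = (-16)·(-11) + 27·(-4) + 12·18 = 176 - 108 + 216 = 284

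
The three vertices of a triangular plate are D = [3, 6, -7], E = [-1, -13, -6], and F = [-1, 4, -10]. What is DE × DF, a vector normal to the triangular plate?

(59, -16, -68)

DE = (-4, -19, 1)
DF = (-4, -2, -3)
i: (-19)·(-3) - 1·(-2) = 57 - (-2) = 59
j: 1·(-4) - (-4)·(-3) = -4 - 12 = -16
k: (-4)·(-2) - (-19)·(-4) = 8 - 76 = -68
DE × DF = (59, -16, -68)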